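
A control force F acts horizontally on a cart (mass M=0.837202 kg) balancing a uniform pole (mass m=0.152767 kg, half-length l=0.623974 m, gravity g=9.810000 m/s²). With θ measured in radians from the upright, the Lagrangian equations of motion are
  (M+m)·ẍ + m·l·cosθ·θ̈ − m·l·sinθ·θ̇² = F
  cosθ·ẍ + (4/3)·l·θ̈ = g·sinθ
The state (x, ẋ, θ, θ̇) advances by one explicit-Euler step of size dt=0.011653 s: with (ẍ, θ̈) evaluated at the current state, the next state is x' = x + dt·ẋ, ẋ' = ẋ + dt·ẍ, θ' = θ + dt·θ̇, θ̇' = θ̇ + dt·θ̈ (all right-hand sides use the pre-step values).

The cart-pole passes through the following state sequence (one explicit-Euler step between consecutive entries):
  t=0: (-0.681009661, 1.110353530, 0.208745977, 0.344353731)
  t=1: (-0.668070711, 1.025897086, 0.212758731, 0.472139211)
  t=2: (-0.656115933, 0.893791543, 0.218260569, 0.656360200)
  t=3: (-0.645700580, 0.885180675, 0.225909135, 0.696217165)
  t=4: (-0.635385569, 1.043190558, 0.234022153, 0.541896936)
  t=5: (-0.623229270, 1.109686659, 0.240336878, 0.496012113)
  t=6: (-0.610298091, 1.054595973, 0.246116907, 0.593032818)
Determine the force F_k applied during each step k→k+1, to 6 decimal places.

step 0→1:
  ẍ = (ẋ'−ẋ)/dt = (1.025897086−1.110353530)/0.011653 = -7.247614
  θ̈ = (θ̇'−θ̇)/dt = (0.472139211−0.344353731)/0.011653 = 10.965887
  sinθ=0.207233, cosθ=0.978292
  F = (M+m)·ẍ + m·l·cosθ·θ̈ − m·l·sinθ·θ̇² = -7.174913 + 1.022605 − 0.002342 = -6.154650
step 1→2:
  ẍ = (ẋ'−ẋ)/dt = (0.893791543−1.025897086)/0.011653 = -11.336612
  θ̈ = (θ̇'−θ̇)/dt = (0.656360200−0.472139211)/0.011653 = 15.808889
  sinθ=0.211157, cosθ=0.977452
  F = (M+m)·ẍ + m·l·cosθ·θ̈ − m·l·sinθ·θ̇² = -11.222895 + 1.472967 − 0.004487 = -9.754415
step 2→3:
  ẍ = (ẋ'−ẋ)/dt = (0.885180675−0.893791543)/0.011653 = -0.738940
  θ̈ = (θ̇'−θ̇)/dt = (0.696217165−0.656360200)/0.011653 = 3.420318
  sinθ=0.216532, cosθ=0.976276
  F = (M+m)·ẍ + m·l·cosθ·θ̈ − m·l·sinθ·θ̇² = -0.731528 + 0.318299 − 0.008892 = -0.422121
step 3→4:
  ẍ = (ẋ'−ẋ)/dt = (1.043190558−0.885180675)/0.011653 = 13.559588
  θ̈ = (θ̇'−θ̇)/dt = (0.541896936−0.696217165)/0.011653 = -13.242961
  sinθ=0.223992, cosθ=0.974591
  F = (M+m)·ẍ + m·l·cosθ·θ̈ − m·l·sinθ·θ̇² = 13.423572 + -1.230279 − 0.010349 = 12.182944
step 4→5:
  ẍ = (ẋ'−ẋ)/dt = (1.109686659−1.043190558)/0.011653 = 5.706350
  θ̈ = (θ̇'−θ̇)/dt = (0.496012113−0.541896936)/0.011653 = -3.937597
  sinθ=0.231892, cosθ=0.972742
  F = (M+m)·ẍ + m·l·cosθ·θ̈ − m·l·sinθ·θ̇² = 5.649110 + -0.365111 − 0.006491 = 5.277508
step 5→6:
  ẍ = (ẋ'−ẋ)/dt = (1.054595973−1.109686659)/0.011653 = -4.727597
  θ̈ = (θ̇'−θ̇)/dt = (0.593032818−0.496012113)/0.011653 = 8.325813
  sinθ=0.238030, cosθ=0.971258
  F = (M+m)·ẍ + m·l·cosθ·θ̈ − m·l·sinθ·θ̇² = -4.680174 + 0.770828 − 0.005582 = -3.914929

F_0 = -6.154650 N
F_1 = -9.754415 N
F_2 = -0.422121 N
F_3 = 12.182944 N
F_4 = 5.277508 N
F_5 = -3.914929 N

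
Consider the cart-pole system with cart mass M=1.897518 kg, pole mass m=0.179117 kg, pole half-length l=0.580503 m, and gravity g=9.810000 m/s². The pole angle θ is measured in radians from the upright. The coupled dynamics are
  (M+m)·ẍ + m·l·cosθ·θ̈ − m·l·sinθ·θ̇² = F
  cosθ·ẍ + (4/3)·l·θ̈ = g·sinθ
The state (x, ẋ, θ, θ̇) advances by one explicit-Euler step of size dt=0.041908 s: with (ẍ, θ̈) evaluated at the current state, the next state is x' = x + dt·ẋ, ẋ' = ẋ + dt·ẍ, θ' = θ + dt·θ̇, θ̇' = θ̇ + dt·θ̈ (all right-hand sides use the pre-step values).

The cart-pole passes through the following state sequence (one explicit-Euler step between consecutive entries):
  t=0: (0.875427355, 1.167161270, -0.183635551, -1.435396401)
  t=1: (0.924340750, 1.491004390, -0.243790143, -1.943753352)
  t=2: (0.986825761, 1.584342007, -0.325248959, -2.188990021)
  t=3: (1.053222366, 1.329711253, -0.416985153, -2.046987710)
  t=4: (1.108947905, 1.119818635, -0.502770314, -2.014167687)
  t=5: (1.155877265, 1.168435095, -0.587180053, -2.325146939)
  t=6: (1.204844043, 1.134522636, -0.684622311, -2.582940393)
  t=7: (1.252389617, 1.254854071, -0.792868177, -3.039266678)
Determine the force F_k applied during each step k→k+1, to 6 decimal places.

step 0→1:
  ẍ = (ẋ'−ẋ)/dt = (1.491004390−1.167161270)/0.041908 = 7.727477
  θ̈ = (θ̇'−θ̇)/dt = (-1.943753352−-1.435396401)/0.041908 = -12.130308
  sinθ=-0.182605, cosθ=0.983186
  F = (M+m)·ẍ + m·l·cosθ·θ̈ − m·l·sinθ·θ̇² = 16.047150 + -1.240078 − -0.039120 = 14.846192
step 1→2:
  ẍ = (ẋ'−ẋ)/dt = (1.584342007−1.491004390)/0.041908 = 2.227203
  θ̈ = (θ̇'−θ̇)/dt = (-2.188990021−-1.943753352)/0.041908 = -5.851787
  sinθ=-0.241382, cosθ=0.970430
  F = (M+m)·ẍ + m·l·cosθ·θ̈ − m·l·sinθ·θ̇² = 4.625087 + -0.590465 − -0.094826 = 4.129449
step 2→3:
  ẍ = (ẋ'−ẋ)/dt = (1.329711253−1.584342007)/0.041908 = -6.075946
  θ̈ = (θ̇'−θ̇)/dt = (-2.046987710−-2.188990021)/0.041908 = 3.388430
  sinθ=-0.319545, cosθ=0.947571
  F = (M+m)·ẍ + m·l·cosθ·θ̈ − m·l·sinθ·θ̇² = -12.617523 + 0.333850 − -0.159206 = -12.124466
step 3→4:
  ẍ = (ẋ'−ẋ)/dt = (1.119818635−1.329711253)/0.041908 = -5.008414
  θ̈ = (θ̇'−θ̇)/dt = (-2.014167687−-2.046987710)/0.041908 = 0.783145
  sinθ=-0.405006, cosθ=0.914314
  F = (M+m)·ẍ + m·l·cosθ·θ̈ − m·l·sinθ·θ̇² = -10.400648 + 0.074452 − -0.176455 = -10.149741
step 4→5:
  ẍ = (ẋ'−ẋ)/dt = (1.168435095−1.119818635)/0.041908 = 1.160076
  θ̈ = (θ̇'−θ̇)/dt = (-2.325146939−-2.014167687)/0.041908 = -7.420522
  sinθ=-0.481855, cosθ=0.876251
  F = (M+m)·ẍ + m·l·cosθ·θ̈ − m·l·sinθ·θ̇² = 2.409054 + -0.676090 − -0.203259 = 1.936223
step 5→6:
  ẍ = (ẋ'−ẋ)/dt = (1.134522636−1.168435095)/0.041908 = -0.809212
  θ̈ = (θ̇'−θ̇)/dt = (-2.582940393−-2.325146939)/0.041908 = -6.151414
  sinθ=-0.554016, cosθ=0.832506
  F = (M+m)·ẍ + m·l·cosθ·θ̈ − m·l·sinθ·θ̇² = -1.680438 + -0.532481 − -0.311433 = -1.901486
step 6→7:
  ẍ = (ẋ'−ẋ)/dt = (1.254854071−1.134522636)/0.041908 = 2.871324
  θ̈ = (θ̇'−θ̇)/dt = (-3.039266678−-2.582940393)/0.041908 = -10.888763
  sinθ=-0.632380, cosθ=0.774658
  F = (M+m)·ẍ + m·l·cosθ·θ̈ − m·l·sinθ·θ̇² = 5.962691 + -0.877061 − -0.438681 = 5.524311

F_0 = 14.846192 N
F_1 = 4.129449 N
F_2 = -12.124466 N
F_3 = -10.149741 N
F_4 = 1.936223 N
F_5 = -1.901486 N
F_6 = 5.524311 N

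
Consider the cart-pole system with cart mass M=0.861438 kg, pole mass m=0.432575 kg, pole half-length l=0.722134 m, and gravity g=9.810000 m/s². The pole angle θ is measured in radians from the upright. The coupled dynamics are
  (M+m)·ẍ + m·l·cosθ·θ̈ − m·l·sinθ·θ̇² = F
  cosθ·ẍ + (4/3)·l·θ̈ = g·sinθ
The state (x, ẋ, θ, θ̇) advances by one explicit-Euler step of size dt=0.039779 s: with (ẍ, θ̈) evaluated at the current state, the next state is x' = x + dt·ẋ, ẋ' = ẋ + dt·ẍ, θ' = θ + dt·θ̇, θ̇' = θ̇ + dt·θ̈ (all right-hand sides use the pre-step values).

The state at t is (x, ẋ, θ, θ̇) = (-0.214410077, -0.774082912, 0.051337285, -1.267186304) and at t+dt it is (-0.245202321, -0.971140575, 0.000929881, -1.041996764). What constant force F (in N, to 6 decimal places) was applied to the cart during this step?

ẍ = (ẋ'−ẋ)/dt = (-0.971140575−-0.774082912)/0.039779 = -4.953811
θ̈ = (θ̇'−θ̇)/dt = (-1.041996764−-1.267186304)/0.039779 = 5.661016
sinθ=0.051315, cosθ=0.998683
F = (M+m)·ẍ + m·l·cosθ·θ̈ − m·l·sinθ·θ̇² = -6.410296 + 1.766042 − 0.025740 = -4.669994

F = -4.669994 N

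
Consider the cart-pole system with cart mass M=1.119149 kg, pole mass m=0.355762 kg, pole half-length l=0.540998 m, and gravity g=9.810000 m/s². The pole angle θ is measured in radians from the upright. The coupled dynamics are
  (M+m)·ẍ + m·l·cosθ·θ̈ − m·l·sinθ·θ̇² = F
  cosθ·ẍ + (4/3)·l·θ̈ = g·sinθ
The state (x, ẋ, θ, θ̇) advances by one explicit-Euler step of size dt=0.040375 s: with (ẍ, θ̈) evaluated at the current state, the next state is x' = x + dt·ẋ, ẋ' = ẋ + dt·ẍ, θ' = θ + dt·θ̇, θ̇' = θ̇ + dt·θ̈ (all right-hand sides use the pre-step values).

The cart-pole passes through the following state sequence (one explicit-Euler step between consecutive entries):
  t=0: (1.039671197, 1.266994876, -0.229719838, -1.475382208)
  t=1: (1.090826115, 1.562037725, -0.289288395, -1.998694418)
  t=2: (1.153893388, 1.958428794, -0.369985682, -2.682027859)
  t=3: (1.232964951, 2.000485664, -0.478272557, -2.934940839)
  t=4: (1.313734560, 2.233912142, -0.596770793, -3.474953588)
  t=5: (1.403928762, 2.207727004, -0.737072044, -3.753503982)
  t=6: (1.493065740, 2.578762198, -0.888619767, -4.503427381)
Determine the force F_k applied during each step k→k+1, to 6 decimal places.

step 0→1:
  ẍ = (ẋ'−ẋ)/dt = (1.562037725−1.266994876)/0.040375 = 7.307563
  θ̈ = (θ̇'−θ̇)/dt = (-1.998694418−-1.475382208)/0.040375 = -12.961293
  sinθ=-0.227705, cosθ=0.973730
  F = (M+m)·ẍ + m·l·cosθ·θ̈ − m·l·sinθ·θ̇² = 10.778005 + -2.429082 − -0.095397 = 8.444320
step 1→2:
  ẍ = (ẋ'−ẋ)/dt = (1.958428794−1.562037725)/0.040375 = 9.817735
  θ̈ = (θ̇'−θ̇)/dt = (-2.682027859−-1.998694418)/0.040375 = -16.924667
  sinθ=-0.285270, cosθ=0.958447
  F = (M+m)·ẍ + m·l·cosθ·θ̈ − m·l·sinθ·θ̇² = 14.480286 + -3.122076 − -0.219333 = 11.577543
step 2→3:
  ẍ = (ẋ'−ẋ)/dt = (2.000485664−1.958428794)/0.040375 = 1.041656
  θ̈ = (θ̇'−θ̇)/dt = (-2.934940839−-2.682027859)/0.040375 = -6.264099
  sinθ=-0.361602, cosθ=0.932333
  F = (M+m)·ẍ + m·l·cosθ·θ̈ − m·l·sinθ·θ̇² = 1.536350 + -1.124047 − -0.500625 = 0.912928
step 3→4:
  ẍ = (ẋ'−ẋ)/dt = (2.233912142−2.000485664)/0.040375 = 5.781461
  θ̈ = (θ̇'−θ̇)/dt = (-3.474953588−-2.934940839)/0.040375 = -13.374929
  sinθ=-0.460246, cosθ=0.887791
  F = (M+m)·ẍ + m·l·cosθ·θ̈ − m·l·sinθ·θ̇² = 8.527140 + -2.285376 − -0.763035 = 7.004799
step 4→5:
  ẍ = (ẋ'−ẋ)/dt = (2.207727004−2.233912142)/0.040375 = -0.648548
  θ̈ = (θ̇'−θ̇)/dt = (-3.753503982−-3.474953588)/0.040375 = -6.899081
  sinθ=-0.561974, cosθ=0.827155
  F = (M+m)·ẍ + m·l·cosθ·θ̈ − m·l·sinθ·θ̇² = -0.956551 + -1.098331 − -1.306080 = -0.748802
step 5→6:
  ẍ = (ẋ'−ẋ)/dt = (2.578762198−2.207727004)/0.040375 = 9.189726
  θ̈ = (θ̇'−θ̇)/dt = (-4.503427381−-3.753503982)/0.040375 = -18.573954
  sinθ=-0.672123, cosθ=0.740440
  F = (M+m)·ẍ + m·l·cosθ·θ̈ − m·l·sinθ·θ̇² = 13.554028 + -2.646972 − -1.822542 = 12.729599

F_0 = 8.444320 N
F_1 = 11.577543 N
F_2 = 0.912928 N
F_3 = 7.004799 N
F_4 = -0.748802 N
F_5 = 12.729599 N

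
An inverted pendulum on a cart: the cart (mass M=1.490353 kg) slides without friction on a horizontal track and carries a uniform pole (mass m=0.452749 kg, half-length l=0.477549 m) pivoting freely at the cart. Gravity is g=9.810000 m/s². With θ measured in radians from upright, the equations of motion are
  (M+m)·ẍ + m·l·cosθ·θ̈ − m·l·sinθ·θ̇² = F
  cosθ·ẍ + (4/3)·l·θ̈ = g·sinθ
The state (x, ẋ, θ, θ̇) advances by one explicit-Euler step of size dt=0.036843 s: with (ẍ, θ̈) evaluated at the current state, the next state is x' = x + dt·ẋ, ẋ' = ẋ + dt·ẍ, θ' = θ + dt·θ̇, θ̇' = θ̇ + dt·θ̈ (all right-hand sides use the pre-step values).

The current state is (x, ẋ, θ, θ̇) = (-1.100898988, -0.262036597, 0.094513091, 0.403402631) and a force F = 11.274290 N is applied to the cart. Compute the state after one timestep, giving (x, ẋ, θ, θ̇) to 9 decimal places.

(-1.110553202, -0.010586630, 0.109375654, 0.063826922)

sinθ=0.094372444, cosθ=0.995536962
temp = (F + m·l·θ̇²·sinθ)/(M+m) = (11.274290 + 0.003320459)/1.943102 = 5.803920977
θ̈ = (g·sinθ − cosθ·temp)/(l·(4/3 − m·cos²θ/(M+m))) = -9.216831115
ẍ = temp − m·l·θ̈·cosθ/(M+m) = 6.824904797
Euler: x'=-1.100898988+0.036843·-0.262036597=-1.110553202, ẋ'=-0.262036597+0.036843·6.824904797=-0.010586630
       θ'=0.094513091+0.036843·0.403402631=0.109375654, θ̇'=0.403402631+0.036843·-9.216831115=0.063826922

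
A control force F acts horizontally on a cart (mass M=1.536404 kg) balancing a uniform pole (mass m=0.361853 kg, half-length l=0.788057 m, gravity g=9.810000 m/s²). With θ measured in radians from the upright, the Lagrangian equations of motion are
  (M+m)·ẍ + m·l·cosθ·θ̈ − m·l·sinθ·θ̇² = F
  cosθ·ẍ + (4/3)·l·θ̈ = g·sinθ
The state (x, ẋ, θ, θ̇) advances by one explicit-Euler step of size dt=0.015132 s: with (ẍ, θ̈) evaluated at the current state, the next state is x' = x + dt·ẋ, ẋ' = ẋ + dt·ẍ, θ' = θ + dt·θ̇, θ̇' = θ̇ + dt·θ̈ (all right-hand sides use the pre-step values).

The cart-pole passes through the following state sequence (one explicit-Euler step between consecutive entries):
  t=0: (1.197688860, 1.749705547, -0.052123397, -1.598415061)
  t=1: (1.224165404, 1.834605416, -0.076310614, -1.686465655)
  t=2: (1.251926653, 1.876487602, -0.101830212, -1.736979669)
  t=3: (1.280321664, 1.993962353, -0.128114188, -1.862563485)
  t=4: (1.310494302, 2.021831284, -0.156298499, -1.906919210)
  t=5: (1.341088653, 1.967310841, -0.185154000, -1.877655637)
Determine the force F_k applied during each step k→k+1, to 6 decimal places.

step 0→1:
  ẍ = (ẋ'−ẋ)/dt = (1.834605416−1.749705547)/0.015132 = 5.610618
  θ̈ = (θ̇'−θ̇)/dt = (-1.686465655−-1.598415061)/0.015132 = -5.818834
  sinθ=-0.052100, cosθ=0.998642
  F = (M+m)·ẍ + m·l·cosθ·θ̈ − m·l·sinθ·θ̇² = 10.650395 + -1.657050 − -0.037958 = 9.031303
step 1→2:
  ẍ = (ẋ'−ẋ)/dt = (1.876487602−1.834605416)/0.015132 = 2.767789
  θ̈ = (θ̇'−θ̇)/dt = (-1.736979669−-1.686465655)/0.015132 = -3.338225
  sinθ=-0.076237, cosθ=0.997090
  F = (M+m)·ẍ + m·l·cosθ·θ̈ − m·l·sinθ·θ̇² = 5.253975 + -0.949160 − -0.061831 = 4.366646
step 2→3:
  ẍ = (ẋ'−ẋ)/dt = (1.993962353−1.876487602)/0.015132 = 7.763333
  θ̈ = (θ̇'−θ̇)/dt = (-1.862563485−-1.736979669)/0.015132 = -8.299221
  sinθ=-0.101654, cosθ=0.994820
  F = (M+m)·ẍ + m·l·cosθ·θ̈ − m·l·sinθ·θ̇² = 14.736801 + -2.354353 − -0.087459 = 12.469907
step 3→4:
  ẍ = (ẋ'−ẋ)/dt = (2.021831284−1.993962353)/0.015132 = 1.841722
  θ̈ = (θ̇'−θ̇)/dt = (-1.906919210−-1.862563485)/0.015132 = -2.931253
  sinθ=-0.127764, cosθ=0.991805
  F = (M+m)·ẍ + m·l·cosθ·θ̈ − m·l·sinθ·θ̇² = 3.496061 + -0.829028 − -0.126392 = 2.793425
step 4→5:
  ẍ = (ẋ'−ẋ)/dt = (1.967310841−2.021831284)/0.015132 = -3.602990
  θ̈ = (θ̇'−θ̇)/dt = (-1.877655637−-1.906919210)/0.015132 = 1.933887
  sinθ=-0.155663, cosθ=0.987810
  F = (M+m)·ẍ + m·l·cosθ·θ̈ − m·l·sinθ·θ̇² = -6.839401 + 0.544746 − -0.161413 = -6.133241

F_0 = 9.031303 N
F_1 = 4.366646 N
F_2 = 12.469907 N
F_3 = 2.793425 N
F_4 = -6.133241 N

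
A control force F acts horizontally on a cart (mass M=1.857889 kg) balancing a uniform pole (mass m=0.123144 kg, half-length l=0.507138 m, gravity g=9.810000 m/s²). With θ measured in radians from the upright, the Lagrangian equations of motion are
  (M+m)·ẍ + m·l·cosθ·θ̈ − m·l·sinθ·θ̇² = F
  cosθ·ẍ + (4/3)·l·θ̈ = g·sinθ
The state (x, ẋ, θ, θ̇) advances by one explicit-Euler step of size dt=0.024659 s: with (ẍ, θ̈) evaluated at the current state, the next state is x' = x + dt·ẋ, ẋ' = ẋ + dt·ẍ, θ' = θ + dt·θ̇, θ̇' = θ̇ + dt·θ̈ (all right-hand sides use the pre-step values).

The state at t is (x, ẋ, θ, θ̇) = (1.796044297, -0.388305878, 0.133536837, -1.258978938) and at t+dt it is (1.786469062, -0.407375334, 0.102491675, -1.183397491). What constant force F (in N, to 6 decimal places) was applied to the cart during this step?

F = -1.355452 N

ẍ = (ẋ'−ẋ)/dt = (-0.407375334−-0.388305878)/0.024659 = -0.773326
θ̈ = (θ̇'−θ̇)/dt = (-1.183397491−-1.258978938)/0.024659 = 3.065065
sinθ=0.133140, cosθ=0.991097
F = (M+m)·ẍ + m·l·cosθ·θ̈ − m·l·sinθ·θ̇² = -1.531985 + 0.189712 − 0.013179 = -1.355452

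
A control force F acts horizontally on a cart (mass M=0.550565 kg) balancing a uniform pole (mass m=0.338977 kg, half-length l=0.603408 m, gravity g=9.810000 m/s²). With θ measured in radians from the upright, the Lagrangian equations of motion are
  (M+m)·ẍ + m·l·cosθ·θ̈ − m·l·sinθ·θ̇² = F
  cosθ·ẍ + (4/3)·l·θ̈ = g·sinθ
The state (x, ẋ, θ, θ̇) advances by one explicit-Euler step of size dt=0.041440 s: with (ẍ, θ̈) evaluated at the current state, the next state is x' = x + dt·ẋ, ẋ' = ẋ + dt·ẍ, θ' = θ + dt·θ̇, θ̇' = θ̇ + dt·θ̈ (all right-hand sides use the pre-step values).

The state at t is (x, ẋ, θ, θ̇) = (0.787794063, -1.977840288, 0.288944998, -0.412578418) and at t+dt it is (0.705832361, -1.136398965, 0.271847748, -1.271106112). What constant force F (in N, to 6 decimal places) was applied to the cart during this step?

ẍ = (ẋ'−ẋ)/dt = (-1.136398965−-1.977840288)/0.041440 = 20.305051
θ̈ = (θ̇'−θ̇)/dt = (-1.271106112−-0.412578418)/0.041440 = -20.717367
sinθ=0.284941, cosθ=0.958545
F = (M+m)·ẍ + m·l·cosθ·θ̈ − m·l·sinθ·θ̇² = 18.062196 + -4.061892 − 0.009921 = 13.990383

F = 13.990383 N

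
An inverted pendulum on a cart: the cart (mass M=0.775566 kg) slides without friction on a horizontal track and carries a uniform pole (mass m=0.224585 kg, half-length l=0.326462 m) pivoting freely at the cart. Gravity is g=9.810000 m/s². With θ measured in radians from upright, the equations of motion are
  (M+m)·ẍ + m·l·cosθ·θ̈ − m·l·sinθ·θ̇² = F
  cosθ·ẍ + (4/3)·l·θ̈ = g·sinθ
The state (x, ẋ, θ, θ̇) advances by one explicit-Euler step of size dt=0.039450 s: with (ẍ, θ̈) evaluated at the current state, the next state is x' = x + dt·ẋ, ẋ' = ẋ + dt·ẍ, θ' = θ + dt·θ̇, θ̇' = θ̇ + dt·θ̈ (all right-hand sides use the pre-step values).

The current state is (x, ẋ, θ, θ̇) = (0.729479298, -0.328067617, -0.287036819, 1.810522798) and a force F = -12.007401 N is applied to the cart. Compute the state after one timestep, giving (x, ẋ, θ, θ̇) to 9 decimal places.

sinθ=-0.283111524, cosθ=0.959086996
temp = (F + m·l·θ̇²·sinθ)/(M+m) = (-12.007401 + -0.068042291)/1.000151 = -12.073620174
θ̈ = (g·sinθ − cosθ·temp)/(l·(4/3 − m·cos²θ/(M+m))) = 23.929057566
ẍ = temp − m·l·θ̈·cosθ/(M+m) = -13.756028491
Euler: x'=0.729479298+0.039450·-0.328067617=0.716537031, ẋ'=-0.328067617+0.039450·-13.756028491=-0.870742941
       θ'=-0.287036819+0.039450·1.810522798=-0.215611695, θ̇'=1.810522798+0.039450·23.929057566=2.754524119

(0.716537031, -0.870742941, -0.215611695, 2.754524119)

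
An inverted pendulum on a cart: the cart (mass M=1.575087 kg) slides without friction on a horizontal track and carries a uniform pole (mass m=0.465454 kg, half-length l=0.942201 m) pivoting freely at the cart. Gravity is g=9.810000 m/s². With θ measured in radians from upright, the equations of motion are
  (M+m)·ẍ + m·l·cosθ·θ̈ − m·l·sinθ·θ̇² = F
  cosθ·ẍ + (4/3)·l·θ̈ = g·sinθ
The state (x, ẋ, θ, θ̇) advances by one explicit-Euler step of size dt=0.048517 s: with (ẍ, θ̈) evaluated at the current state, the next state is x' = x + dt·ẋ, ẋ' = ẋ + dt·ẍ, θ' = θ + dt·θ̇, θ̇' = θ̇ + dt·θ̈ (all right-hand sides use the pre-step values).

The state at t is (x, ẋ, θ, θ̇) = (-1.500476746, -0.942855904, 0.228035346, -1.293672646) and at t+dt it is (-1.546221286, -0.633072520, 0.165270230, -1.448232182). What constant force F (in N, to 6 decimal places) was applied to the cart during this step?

F = 11.502116 N

ẍ = (ẋ'−ẋ)/dt = (-0.633072520−-0.942855904)/0.048517 = 6.385048
θ̈ = (θ̇'−θ̇)/dt = (-1.448232182−-1.293672646)/0.048517 = -3.185678
sinθ=0.226064, cosθ=0.974112
F = (M+m)·ẍ + m·l·cosθ·θ̈ − m·l·sinθ·θ̇² = 13.028953 + -1.360916 − 0.165921 = 11.502116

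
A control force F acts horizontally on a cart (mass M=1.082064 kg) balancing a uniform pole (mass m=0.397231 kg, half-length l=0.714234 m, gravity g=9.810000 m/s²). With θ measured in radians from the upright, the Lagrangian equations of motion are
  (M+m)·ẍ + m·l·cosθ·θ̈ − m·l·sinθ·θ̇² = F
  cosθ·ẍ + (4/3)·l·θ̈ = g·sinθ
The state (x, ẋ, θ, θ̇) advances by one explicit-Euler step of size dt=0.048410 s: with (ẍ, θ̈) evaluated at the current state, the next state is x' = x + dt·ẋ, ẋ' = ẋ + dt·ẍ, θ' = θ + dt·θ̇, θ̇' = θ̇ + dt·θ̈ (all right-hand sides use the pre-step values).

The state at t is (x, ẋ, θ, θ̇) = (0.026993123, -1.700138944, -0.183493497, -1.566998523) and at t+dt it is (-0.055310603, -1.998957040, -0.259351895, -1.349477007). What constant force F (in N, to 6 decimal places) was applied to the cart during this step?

F = -7.750633 N

ẍ = (ẋ'−ẋ)/dt = (-1.998957040−-1.700138944)/0.048410 = -6.172652
θ̈ = (θ̇'−θ̇)/dt = (-1.349477007−-1.566998523)/0.048410 = 4.493318
sinθ=-0.182466, cosθ=0.983212
F = (M+m)·ẍ + m·l·cosθ·θ̈ − m·l·sinθ·θ̇² = -9.131174 + 1.253424 − -0.127116 = -7.750633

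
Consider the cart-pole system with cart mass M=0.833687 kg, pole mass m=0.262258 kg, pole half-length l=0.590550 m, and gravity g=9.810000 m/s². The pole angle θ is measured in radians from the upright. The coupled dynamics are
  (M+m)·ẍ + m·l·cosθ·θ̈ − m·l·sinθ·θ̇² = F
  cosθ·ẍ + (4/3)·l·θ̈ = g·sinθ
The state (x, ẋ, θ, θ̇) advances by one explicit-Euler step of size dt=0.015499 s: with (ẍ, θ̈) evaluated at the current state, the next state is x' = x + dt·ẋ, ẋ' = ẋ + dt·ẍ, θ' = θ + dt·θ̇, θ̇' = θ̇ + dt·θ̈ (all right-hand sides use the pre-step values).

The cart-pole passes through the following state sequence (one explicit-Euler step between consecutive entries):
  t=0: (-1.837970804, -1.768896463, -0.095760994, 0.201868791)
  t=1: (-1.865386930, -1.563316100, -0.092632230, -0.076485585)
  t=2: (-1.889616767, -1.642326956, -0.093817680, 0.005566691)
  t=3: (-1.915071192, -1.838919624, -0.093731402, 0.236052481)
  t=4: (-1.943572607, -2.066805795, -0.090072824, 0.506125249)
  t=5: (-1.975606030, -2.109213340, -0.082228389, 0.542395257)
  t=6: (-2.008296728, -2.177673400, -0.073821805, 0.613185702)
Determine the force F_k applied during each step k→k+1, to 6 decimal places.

step 0→1:
  ẍ = (ẋ'−ẋ)/dt = (-1.563316100−-1.768896463)/0.015499 = 13.264105
  θ̈ = (θ̇'−θ̇)/dt = (-0.076485585−0.201868791)/0.015499 = -17.959506
  sinθ=-0.095615, cosθ=0.995418
  F = (M+m)·ẍ + m·l·cosθ·θ̈ − m·l·sinθ·θ̇² = 14.536730 + -2.768761 − -0.000603 = 11.768572
step 1→2:
  ẍ = (ẋ'−ẋ)/dt = (-1.642326956−-1.563316100)/0.015499 = -5.097803
  θ̈ = (θ̇'−θ̇)/dt = (0.005566691−-0.076485585)/0.015499 = 5.294037
  sinθ=-0.092500, cosθ=0.995713
  F = (M+m)·ẍ + m·l·cosθ·θ̈ − m·l·sinθ·θ̇² = -5.586912 + 0.816406 − -0.000084 = -4.770422
step 2→3:
  ẍ = (ẋ'−ẋ)/dt = (-1.838919624−-1.642326956)/0.015499 = -12.684216
  θ̈ = (θ̇'−θ̇)/dt = (0.236052481−0.005566691)/0.015499 = 14.871010
  sinθ=-0.093680, cosθ=0.995602
  F = (M+m)·ẍ + m·l·cosθ·θ̈ − m·l·sinθ·θ̇² = -13.901203 + 2.293041 − -0.000000 = -11.608162
step 3→4:
  ẍ = (ẋ'−ẋ)/dt = (-2.066805795−-1.838919624)/0.015499 = -14.703282
  θ̈ = (θ̇'−θ̇)/dt = (0.506125249−0.236052481)/0.015499 = 17.425174
  sinθ=-0.093594, cosθ=0.995610
  F = (M+m)·ẍ + m·l·cosθ·θ̈ − m·l·sinθ·θ̇² = -16.113989 + 2.686903 − -0.000808 = -13.426278
step 4→5:
  ẍ = (ẋ'−ẋ)/dt = (-2.109213340−-2.066805795)/0.015499 = -2.736147
  θ̈ = (θ̇'−θ̇)/dt = (0.542395257−0.506125249)/0.015499 = 2.340151
  sinθ=-0.089951, cosθ=0.995946
  F = (M+m)·ẍ + m·l·cosθ·θ̈ − m·l·sinθ·θ̇² = -2.998667 + 0.360965 − -0.003569 = -2.634133
step 5→6:
  ẍ = (ẋ'−ẋ)/dt = (-2.177673400−-2.109213340)/0.015499 = -4.417063
  θ̈ = (θ̇'−θ̇)/dt = (0.613185702−0.542395257)/0.015499 = 4.567420
  sinθ=-0.082136, cosθ=0.996621
  F = (M+m)·ẍ + m·l·cosθ·θ̈ − m·l·sinθ·θ̇² = -4.840858 + 0.704996 − -0.003742 = -4.132120

F_0 = 11.768572 N
F_1 = -4.770422 N
F_2 = -11.608162 N
F_3 = -13.426278 N
F_4 = -2.634133 N
F_5 = -4.132120 N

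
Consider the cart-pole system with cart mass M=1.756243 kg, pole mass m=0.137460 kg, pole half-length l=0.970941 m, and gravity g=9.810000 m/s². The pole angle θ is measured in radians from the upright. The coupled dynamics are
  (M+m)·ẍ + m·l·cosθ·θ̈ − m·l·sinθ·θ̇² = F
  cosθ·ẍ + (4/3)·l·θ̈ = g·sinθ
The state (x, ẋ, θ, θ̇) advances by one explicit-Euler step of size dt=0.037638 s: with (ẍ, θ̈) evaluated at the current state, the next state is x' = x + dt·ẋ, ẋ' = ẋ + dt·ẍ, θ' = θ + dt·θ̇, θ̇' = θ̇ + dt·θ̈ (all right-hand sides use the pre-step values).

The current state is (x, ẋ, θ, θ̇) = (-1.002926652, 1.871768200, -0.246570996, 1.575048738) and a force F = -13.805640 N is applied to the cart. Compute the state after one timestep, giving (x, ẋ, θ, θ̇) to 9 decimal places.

sinθ=-0.244080107, cosθ=0.969755073
temp = (F + m·l·θ̇²·sinθ)/(M+m) = (-13.805640 + -0.080814550)/1.893703 = -7.332963274
θ̈ = (g·sinθ − cosθ·temp)/(l·(4/3 − m·cos²θ/(M+m))) = 3.840040008
ẍ = temp − m·l·θ̈·cosθ/(M+m) = -7.595418437
Euler: x'=-1.002926652+0.037638·1.871768200=-0.932477040, ẋ'=1.871768200+0.037638·-7.595418437=1.585891841
       θ'=-0.246570996+0.037638·1.575048738=-0.187289312, θ̇'=1.575048738+0.037638·3.840040008=1.719580164

(-0.932477040, 1.585891841, -0.187289312, 1.719580164)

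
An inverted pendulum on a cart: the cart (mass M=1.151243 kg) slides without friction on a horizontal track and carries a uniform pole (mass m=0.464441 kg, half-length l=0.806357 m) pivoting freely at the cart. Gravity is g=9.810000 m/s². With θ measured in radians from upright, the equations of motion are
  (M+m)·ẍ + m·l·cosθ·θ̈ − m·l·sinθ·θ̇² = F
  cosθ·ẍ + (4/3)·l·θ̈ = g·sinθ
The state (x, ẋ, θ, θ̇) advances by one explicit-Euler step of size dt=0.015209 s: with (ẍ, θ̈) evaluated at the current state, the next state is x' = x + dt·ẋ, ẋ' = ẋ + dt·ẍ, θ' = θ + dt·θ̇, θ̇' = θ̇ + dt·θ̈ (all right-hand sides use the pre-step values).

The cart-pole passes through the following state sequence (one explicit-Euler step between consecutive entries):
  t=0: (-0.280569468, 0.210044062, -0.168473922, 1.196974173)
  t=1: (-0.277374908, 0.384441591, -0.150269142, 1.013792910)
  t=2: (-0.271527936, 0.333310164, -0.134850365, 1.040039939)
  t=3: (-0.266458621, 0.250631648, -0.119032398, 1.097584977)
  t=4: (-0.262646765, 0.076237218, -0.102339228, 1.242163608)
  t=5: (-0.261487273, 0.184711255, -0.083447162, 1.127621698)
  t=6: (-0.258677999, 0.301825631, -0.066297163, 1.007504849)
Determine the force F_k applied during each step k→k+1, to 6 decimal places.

step 0→1:
  ẍ = (ẋ'−ẋ)/dt = (0.384441591−0.210044062)/0.015209 = 11.466732
  θ̈ = (θ̇'−θ̇)/dt = (1.013792910−1.196974173)/0.015209 = -12.044267
  sinθ=-0.167678, cosθ=0.985842
  F = (M+m)·ẍ + m·l·cosθ·θ̈ − m·l·sinθ·θ̇² = 18.526616 + -4.446779 − -0.089971 = 14.169808
step 1→2:
  ẍ = (ẋ'−ẋ)/dt = (0.333310164−0.384441591)/0.015209 = -3.361919
  θ̈ = (θ̇'−θ̇)/dt = (1.040039939−1.013792910)/0.015209 = 1.725756
  sinθ=-0.149704, cosθ=0.988731
  F = (M+m)·ẍ + m·l·cosθ·θ̈ − m·l·sinθ·θ̇² = -5.431799 + 0.639022 − -0.057622 = -4.735155
step 2→3:
  ẍ = (ẋ'−ẋ)/dt = (0.250631648−0.333310164)/0.015209 = -5.436157
  θ̈ = (θ̇'−θ̇)/dt = (1.097584977−1.040039939)/0.015209 = 3.783617
  sinθ=-0.134442, cosθ=0.990921
  F = (M+m)·ẍ + m·l·cosθ·θ̈ − m·l·sinθ·θ̇² = -8.783112 + 1.404120 − -0.054462 = -7.324530
step 3→4:
  ẍ = (ẋ'−ẋ)/dt = (0.076237218−0.250631648)/0.015209 = -11.466528
  θ̈ = (θ̇'−θ̇)/dt = (1.242163608−1.097584977)/0.015209 = 9.506123
  sinθ=-0.118752, cosθ=0.992924
  F = (M+m)·ẍ + m·l·cosθ·θ̈ − m·l·sinθ·θ̇² = -18.526286 + 3.534902 − -0.053576 = -14.937808
step 4→5:
  ẍ = (ẋ'−ẋ)/dt = (0.184711255−0.076237218)/0.015209 = 7.132227
  θ̈ = (θ̇'−θ̇)/dt = (1.127621698−1.242163608)/0.015209 = -7.531193
  sinθ=-0.102161, cosθ=0.994768
  F = (M+m)·ẍ + m·l·cosθ·θ̈ − m·l·sinθ·θ̇² = 11.523425 + -2.805714 − -0.059034 = 8.776744
step 5→6:
  ẍ = (ẋ'−ẋ)/dt = (0.301825631−0.184711255)/0.015209 = 7.700334
  θ̈ = (θ̇'−θ̇)/dt = (1.007504849−1.127621698)/0.015209 = -7.897748
  sinθ=-0.083350, cosθ=0.996520
  F = (M+m)·ẍ + m·l·cosθ·θ̈ − m·l·sinθ·θ̇² = 12.441306 + -2.947456 − -0.039691 = 9.533541

F_0 = 14.169808 N
F_1 = -4.735155 N
F_2 = -7.324530 N
F_3 = -14.937808 N
F_4 = 8.776744 N
F_5 = 9.533541 N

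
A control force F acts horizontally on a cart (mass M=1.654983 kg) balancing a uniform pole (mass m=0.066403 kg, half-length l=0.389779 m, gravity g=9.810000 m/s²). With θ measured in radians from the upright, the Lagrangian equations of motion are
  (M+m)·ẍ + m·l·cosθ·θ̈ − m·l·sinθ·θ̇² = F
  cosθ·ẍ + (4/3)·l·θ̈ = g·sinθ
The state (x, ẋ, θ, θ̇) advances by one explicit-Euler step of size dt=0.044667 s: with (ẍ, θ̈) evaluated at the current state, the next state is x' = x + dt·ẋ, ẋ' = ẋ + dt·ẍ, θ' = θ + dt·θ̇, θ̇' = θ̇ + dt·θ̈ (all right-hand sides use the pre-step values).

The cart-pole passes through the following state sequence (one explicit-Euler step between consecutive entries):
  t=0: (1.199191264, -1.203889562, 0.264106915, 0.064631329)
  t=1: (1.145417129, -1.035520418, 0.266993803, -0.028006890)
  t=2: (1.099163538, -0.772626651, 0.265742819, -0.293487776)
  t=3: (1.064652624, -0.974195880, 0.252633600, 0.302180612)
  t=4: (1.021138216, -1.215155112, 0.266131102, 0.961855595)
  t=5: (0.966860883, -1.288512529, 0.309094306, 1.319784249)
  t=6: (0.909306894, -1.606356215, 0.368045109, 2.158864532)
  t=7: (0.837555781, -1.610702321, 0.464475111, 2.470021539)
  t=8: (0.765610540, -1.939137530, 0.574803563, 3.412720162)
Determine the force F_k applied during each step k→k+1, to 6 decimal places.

F_0 = 6.436798 N
F_1 = 9.983065 N
F_2 = -7.435655 N
F_3 = -8.916609 N
F_4 = -2.633259 N
F_5 = -11.799672 N
F_6 = -0.042666 N
F_7 = -12.239660 N

step 0→1:
  ẍ = (ẋ'−ẋ)/dt = (-1.035520418−-1.203889562)/0.044667 = 3.769430
  θ̈ = (θ̇'−θ̇)/dt = (-0.028006890−0.064631329)/0.044667 = -2.073975
  sinθ=0.261047, cosθ=0.965326
  F = (M+m)·ẍ + m·l·cosθ·θ̈ − m·l·sinθ·θ̇² = 6.488645 + -0.051818 − 0.000028 = 6.436798
step 1→2:
  ẍ = (ẋ'−ẋ)/dt = (-0.772626651−-1.035520418)/0.044667 = 5.885637
  θ̈ = (θ̇'−θ̇)/dt = (-0.293487776−-0.028006890)/0.044667 = -5.943558
  sinθ=0.263833, cosθ=0.964568
  F = (M+m)·ẍ + m·l·cosθ·θ̈ − m·l·sinθ·θ̇² = 10.131454 + -0.148384 − 0.000005 = 9.983065
step 2→3:
  ẍ = (ẋ'−ẋ)/dt = (-0.974195880−-0.772626651)/0.044667 = -4.512710
  θ̈ = (θ̇'−θ̇)/dt = (0.302180612−-0.293487776)/0.044667 = 13.335760
  sinθ=0.262626, cosθ=0.964898
  F = (M+m)·ẍ + m·l·cosθ·θ̈ − m·l·sinθ·θ̇² = -7.768116 + 0.333047 − 0.000585 = -7.435655
step 3→4:
  ẍ = (ẋ'−ẋ)/dt = (-1.215155112−-0.974195880)/0.044667 = -5.394569
  θ̈ = (θ̇'−θ̇)/dt = (0.961855595−0.302180612)/0.044667 = 14.768733
  sinθ=0.249955, cosθ=0.968257
  F = (M+m)·ẍ + m·l·cosθ·θ̈ − m·l·sinθ·θ̇² = -9.286136 + 0.370118 − 0.000591 = -8.916609
step 4→5:
  ẍ = (ẋ'−ẋ)/dt = (-1.288512529−-1.215155112)/0.044667 = -1.642318
  θ̈ = (θ̇'−θ̇)/dt = (1.319784249−0.961855595)/0.044667 = 8.013268
  sinθ=0.263001, cosθ=0.964796
  F = (M+m)·ẍ + m·l·cosθ·θ̈ − m·l·sinθ·θ̇² = -2.827063 + 0.200102 − 0.006298 = -2.633259
step 5→6:
  ẍ = (ẋ'−ẋ)/dt = (-1.606356215−-1.288512529)/0.044667 = -7.115850
  θ̈ = (θ̇'−θ̇)/dt = (2.158864532−1.319784249)/0.044667 = 18.785239
  sinθ=0.304196, cosθ=0.952609
  F = (M+m)·ẍ + m·l·cosθ·θ̈ − m·l·sinθ·θ̇² = -12.249125 + 0.463167 − 0.013714 = -11.799672
step 6→7:
  ẍ = (ẋ'−ẋ)/dt = (-1.610702321−-1.606356215)/0.044667 = -0.097300
  θ̈ = (θ̇'−θ̇)/dt = (2.470021539−2.158864532)/0.044667 = 6.966150
  sinθ=0.359792, cosθ=0.933032
  F = (M+m)·ẍ + m·l·cosθ·θ̈ − m·l·sinθ·θ̇² = -0.167491 + 0.168227 − 0.043402 = -0.042666
step 7→8:
  ẍ = (ẋ'−ẋ)/dt = (-1.939137530−-1.610702321)/0.044667 = -7.352972
  θ̈ = (θ̇'−θ̇)/dt = (3.412720162−2.470021539)/0.044667 = 21.105036
  sinθ=0.447954, cosθ=0.894057
  F = (M+m)·ẍ + m·l·cosθ·θ̈ − m·l·sinθ·θ̇² = -12.657303 + 0.488379 − 0.070736 = -12.239660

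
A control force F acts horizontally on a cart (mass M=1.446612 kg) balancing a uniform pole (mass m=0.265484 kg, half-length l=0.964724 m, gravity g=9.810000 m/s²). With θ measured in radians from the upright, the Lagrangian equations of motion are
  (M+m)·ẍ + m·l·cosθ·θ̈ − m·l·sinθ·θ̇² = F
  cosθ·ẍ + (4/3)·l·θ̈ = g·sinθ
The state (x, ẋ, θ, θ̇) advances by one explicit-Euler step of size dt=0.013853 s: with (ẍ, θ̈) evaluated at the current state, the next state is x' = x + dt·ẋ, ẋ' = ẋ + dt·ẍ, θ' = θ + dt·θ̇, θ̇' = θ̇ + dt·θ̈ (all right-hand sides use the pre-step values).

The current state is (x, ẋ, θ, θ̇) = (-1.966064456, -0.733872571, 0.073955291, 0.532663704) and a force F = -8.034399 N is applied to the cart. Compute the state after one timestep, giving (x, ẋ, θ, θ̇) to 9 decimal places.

sinθ=0.073887894, cosθ=0.997266554
temp = (F + m·l·θ̇²·sinθ)/(M+m) = (-8.034399 + 0.005369340)/1.712096 = -4.689590805
θ̈ = (g·sinθ − cosθ·temp)/(l·(4/3 − m·cos²θ/(M+m))) = 4.748579757
ẍ = temp − m·l·θ̈·cosθ/(M+m) = -5.398006727
Euler: x'=-1.966064456+0.013853·-0.733872571=-1.976230793, ẋ'=-0.733872571+0.013853·-5.398006727=-0.808651158
       θ'=0.073955291+0.013853·0.532663704=0.081334281, θ̇'=0.532663704+0.013853·4.748579757=0.598445779

(-1.976230793, -0.808651158, 0.081334281, 0.598445779)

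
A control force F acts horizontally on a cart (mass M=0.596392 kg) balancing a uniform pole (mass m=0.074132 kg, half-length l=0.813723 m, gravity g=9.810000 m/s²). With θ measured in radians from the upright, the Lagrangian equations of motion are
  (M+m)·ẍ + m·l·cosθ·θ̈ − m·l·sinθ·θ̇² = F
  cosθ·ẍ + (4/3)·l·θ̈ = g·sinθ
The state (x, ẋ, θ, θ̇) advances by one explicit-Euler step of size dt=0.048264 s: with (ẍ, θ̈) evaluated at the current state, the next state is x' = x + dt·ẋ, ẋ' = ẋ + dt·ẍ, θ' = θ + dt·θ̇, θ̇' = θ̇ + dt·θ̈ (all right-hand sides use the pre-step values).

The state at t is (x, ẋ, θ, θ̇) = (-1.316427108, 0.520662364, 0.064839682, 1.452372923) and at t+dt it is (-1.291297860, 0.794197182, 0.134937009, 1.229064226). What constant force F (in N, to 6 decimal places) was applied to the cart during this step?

ẍ = (ẋ'−ẋ)/dt = (0.794197182−0.520662364)/0.048264 = 5.667471
θ̈ = (θ̇'−θ̇)/dt = (1.229064226−1.452372923)/0.048264 = -4.626817
sinθ=0.064794, cosθ=0.997899
F = (M+m)·ẍ + m·l·cosθ·θ̈ − m·l·sinθ·θ̇² = 3.800175 + -0.278517 − 0.008245 = 3.513414

F = 3.513414 N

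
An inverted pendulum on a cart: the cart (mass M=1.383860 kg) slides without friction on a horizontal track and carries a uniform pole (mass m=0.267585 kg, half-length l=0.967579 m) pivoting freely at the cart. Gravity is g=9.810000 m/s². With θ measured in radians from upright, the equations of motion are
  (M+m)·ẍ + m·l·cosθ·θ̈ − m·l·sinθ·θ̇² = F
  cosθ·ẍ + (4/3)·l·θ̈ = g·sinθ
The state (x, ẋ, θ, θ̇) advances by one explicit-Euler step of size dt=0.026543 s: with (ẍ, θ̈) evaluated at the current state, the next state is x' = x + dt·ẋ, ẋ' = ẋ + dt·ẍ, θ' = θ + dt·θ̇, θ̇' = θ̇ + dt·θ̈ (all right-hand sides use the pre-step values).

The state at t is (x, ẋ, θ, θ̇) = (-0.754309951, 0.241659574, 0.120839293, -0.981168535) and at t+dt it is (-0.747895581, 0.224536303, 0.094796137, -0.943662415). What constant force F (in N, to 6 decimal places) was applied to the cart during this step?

ẍ = (ẋ'−ẋ)/dt = (0.224536303−0.241659574)/0.026543 = -0.645114
θ̈ = (θ̇'−θ̇)/dt = (-0.943662415−-0.981168535)/0.026543 = 1.413032
sinθ=0.120545, cosθ=0.992708
F = (M+m)·ẍ + m·l·cosθ·θ̈ − m·l·sinθ·θ̇² = -1.065371 + 0.363180 − 0.030046 = -0.732237

F = -0.732237 N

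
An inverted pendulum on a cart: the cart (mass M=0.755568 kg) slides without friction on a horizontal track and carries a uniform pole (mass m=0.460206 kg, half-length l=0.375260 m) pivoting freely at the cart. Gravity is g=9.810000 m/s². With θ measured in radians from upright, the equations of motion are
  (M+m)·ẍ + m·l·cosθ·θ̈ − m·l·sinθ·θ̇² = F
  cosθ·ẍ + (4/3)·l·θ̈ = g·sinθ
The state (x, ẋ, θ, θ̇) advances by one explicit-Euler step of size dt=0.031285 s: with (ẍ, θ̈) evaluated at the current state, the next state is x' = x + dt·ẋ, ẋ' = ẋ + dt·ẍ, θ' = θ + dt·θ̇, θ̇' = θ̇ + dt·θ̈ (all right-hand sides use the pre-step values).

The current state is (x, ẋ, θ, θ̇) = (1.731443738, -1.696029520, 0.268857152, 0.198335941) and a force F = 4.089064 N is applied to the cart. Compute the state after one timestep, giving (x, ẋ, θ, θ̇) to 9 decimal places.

sinθ=0.265629819, cosθ=0.964075100
temp = (F + m·l·θ̇²·sinθ)/(M+m) = (4.089064 + 0.001804530)/1.215774 = 3.364826465
θ̈ = (g·sinθ − cosθ·temp)/(l·(4/3 − m·cos²θ/(M+m))) = -1.732494987
ẍ = temp − m·l·θ̈·cosθ/(M+m) = 3.602081016
Euler: x'=1.731443738+0.031285·-1.696029520=1.678383454, ẋ'=-1.696029520+0.031285·3.602081016=-1.583338415
       θ'=0.268857152+0.031285·0.198335941=0.275062092, θ̇'=0.198335941+0.031285·-1.732494987=0.144134835

(1.678383454, -1.583338415, 0.275062092, 0.144134835)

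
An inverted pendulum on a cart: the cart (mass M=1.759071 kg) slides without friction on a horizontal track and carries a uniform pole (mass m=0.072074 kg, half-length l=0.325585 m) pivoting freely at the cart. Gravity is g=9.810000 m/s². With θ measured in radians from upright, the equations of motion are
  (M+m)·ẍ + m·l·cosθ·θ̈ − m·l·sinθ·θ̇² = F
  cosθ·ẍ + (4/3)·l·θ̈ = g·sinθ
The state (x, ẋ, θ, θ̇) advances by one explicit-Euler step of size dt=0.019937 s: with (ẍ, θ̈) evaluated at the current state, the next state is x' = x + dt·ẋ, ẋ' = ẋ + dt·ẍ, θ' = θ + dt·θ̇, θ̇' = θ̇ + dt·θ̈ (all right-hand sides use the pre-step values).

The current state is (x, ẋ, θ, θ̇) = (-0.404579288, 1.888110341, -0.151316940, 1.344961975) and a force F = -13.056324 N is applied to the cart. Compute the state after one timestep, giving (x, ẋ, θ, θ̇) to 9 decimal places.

sinθ=-0.150740155, cosθ=0.988573420
temp = (F + m·l·θ̇²·sinθ)/(M+m) = (-13.056324 + -0.006398703)/1.831145 = -7.133636442
θ̈ = (g·sinθ − cosθ·temp)/(l·(4/3 − m·cos²θ/(M+m))) = 13.219880430
ẍ = temp − m·l·θ̈·cosθ/(M+m) = -7.301114045
Euler: x'=-0.404579288+0.019937·1.888110341=-0.366936032, ẋ'=1.888110341+0.019937·-7.301114045=1.742548030
       θ'=-0.151316940+0.019937·1.344961975=-0.124502433, θ̇'=1.344961975+0.019937·13.219880430=1.608526731

(-0.366936032, 1.742548030, -0.124502433, 1.608526731)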